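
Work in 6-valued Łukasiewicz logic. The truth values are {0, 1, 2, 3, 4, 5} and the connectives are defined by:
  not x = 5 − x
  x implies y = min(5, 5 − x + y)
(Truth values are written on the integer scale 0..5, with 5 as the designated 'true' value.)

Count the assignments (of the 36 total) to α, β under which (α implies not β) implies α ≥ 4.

value 5: 12 assignments (counts)
value 4: 4 assignments (counts)
value 3: 4 assignments
value 2: 5 assignments
value 1: 5 assignments
value 0: 6 assignments
So 16 of the 36 assignments meet the threshold.

16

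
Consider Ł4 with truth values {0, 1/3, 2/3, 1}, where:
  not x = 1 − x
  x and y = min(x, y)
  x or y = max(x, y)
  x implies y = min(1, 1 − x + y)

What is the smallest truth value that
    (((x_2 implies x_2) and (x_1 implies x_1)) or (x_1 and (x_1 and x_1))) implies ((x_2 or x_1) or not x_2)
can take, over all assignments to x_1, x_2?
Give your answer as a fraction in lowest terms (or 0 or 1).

Take x_1 = 0, x_2 = 1/3:
x_2 implies x_2 = 1/3 implies 1/3 = 1
x_1 implies x_1 = 0 implies 0 = 1
(x_2 implies x_2) and (x_1 implies x_1) = 1 and 1 = 1
x_1 and x_1 = 0 and 0 = 0
x_1 and (x_1 and x_1) = 0 and 0 = 0
((x_2 implies x_2) and (x_1 implies x_1)) or (x_1 and (x_1 and x_1)) = 1 or 0 = 1
x_2 or x_1 = 1/3 or 0 = 1/3
not x_2 = not 1/3 = 2/3
(x_2 or x_1) or not x_2 = 1/3 or 2/3 = 2/3
(((x_2 implies x_2) and (x_1 implies x_1)) or (x_1 and (x_1 and x_1))) implies ((x_2 or x_1) or not x_2) = 1 implies 2/3 = 2/3
No assignment yields a value below 2/3, so this is the minimum.

2/3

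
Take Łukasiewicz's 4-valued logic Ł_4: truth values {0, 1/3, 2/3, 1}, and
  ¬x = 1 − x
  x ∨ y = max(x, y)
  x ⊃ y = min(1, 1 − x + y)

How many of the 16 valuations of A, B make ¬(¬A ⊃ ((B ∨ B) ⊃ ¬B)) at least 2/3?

A = 0, B = 0 ↦ 0  <
A = 0, B = 1/3 ↦ 0  <
A = 0, B = 2/3 ↦ 1/3  <
A = 0, B = 1 ↦ 1  ≥
A = 1/3, B = 0 ↦ 0  <
A = 1/3, B = 1/3 ↦ 0  <
A = 1/3, B = 2/3 ↦ 0  <
A = 1/3, B = 1 ↦ 2/3  ≥
A = 2/3, B = 0 ↦ 0  <
A = 2/3, B = 1/3 ↦ 0  <
A = 2/3, B = 2/3 ↦ 0  <
A = 2/3, B = 1 ↦ 1/3  <
A = 1, B = 0 ↦ 0  <
A = 1, B = 1/3 ↦ 0  <
A = 1, B = 2/3 ↦ 0  <
A = 1, B = 1 ↦ 0  <
So 2 of the 16 assignments meet the threshold.

2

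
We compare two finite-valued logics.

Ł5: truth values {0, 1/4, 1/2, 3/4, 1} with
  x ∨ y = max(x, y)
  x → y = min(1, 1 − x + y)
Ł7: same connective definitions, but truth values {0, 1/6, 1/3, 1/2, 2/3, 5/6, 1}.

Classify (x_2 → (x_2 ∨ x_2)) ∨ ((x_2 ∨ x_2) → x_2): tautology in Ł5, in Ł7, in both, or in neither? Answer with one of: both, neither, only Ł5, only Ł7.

In Ł5: every assignment gives 1 — tautology.
In Ł7: every assignment gives 1 — tautology.

both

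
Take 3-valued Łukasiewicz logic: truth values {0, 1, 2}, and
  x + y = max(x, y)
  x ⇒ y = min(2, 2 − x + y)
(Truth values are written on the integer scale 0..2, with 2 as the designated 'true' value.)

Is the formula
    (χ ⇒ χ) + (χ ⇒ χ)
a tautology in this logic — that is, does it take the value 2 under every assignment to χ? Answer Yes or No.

χ = 0 ↦ 2
χ = 1 ↦ 2
χ = 2 ↦ 2
Every assignment gives a value ≥ 2.

Yes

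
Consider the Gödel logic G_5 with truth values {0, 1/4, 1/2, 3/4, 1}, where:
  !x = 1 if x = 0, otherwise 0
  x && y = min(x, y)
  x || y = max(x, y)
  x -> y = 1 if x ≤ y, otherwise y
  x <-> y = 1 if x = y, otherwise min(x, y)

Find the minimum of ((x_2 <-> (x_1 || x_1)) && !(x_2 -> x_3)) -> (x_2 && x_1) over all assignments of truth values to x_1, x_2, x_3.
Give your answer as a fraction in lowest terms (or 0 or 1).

1/4

Take x_1 = 1/4, x_2 = 1/4, x_3 = 0:
x_1 || x_1 = 1/4 || 1/4 = 1/4
x_2 <-> (x_1 || x_1) = 1/4 <-> 1/4 = 1
x_2 -> x_3 = 1/4 -> 0 = 0
!(x_2 -> x_3) = !0 = 1
(x_2 <-> (x_1 || x_1)) && !(x_2 -> x_3) = 1 && 1 = 1
x_2 && x_1 = 1/4 && 1/4 = 1/4
((x_2 <-> (x_1 || x_1)) && !(x_2 -> x_3)) -> (x_2 && x_1) = 1 -> 1/4 = 1/4
No assignment yields a value below 1/4, so this is the minimum.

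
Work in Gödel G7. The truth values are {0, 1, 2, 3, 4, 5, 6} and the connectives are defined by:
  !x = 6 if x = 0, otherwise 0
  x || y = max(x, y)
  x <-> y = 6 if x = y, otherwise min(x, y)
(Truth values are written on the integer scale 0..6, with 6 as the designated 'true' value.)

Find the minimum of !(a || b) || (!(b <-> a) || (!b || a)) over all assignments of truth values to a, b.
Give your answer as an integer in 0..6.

1

Take a = 1, b = 1:
a || b = 1 || 1 = 1
!(a || b) = !1 = 0
b <-> a = 1 <-> 1 = 6
!(b <-> a) = !6 = 0
!b = !1 = 0
!b || a = 0 || 1 = 1
!(b <-> a) || (!b || a) = 0 || 1 = 1
!(a || b) || (!(b <-> a) || (!b || a)) = 0 || 1 = 1
No assignment yields a value below 1, so this is the minimum.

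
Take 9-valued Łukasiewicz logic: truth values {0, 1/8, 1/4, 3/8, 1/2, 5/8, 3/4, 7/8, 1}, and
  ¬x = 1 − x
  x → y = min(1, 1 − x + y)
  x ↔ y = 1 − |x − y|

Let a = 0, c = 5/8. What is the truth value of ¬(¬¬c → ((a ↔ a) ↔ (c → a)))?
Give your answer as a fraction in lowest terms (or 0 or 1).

1/4

¬c = ¬5/8 = 3/8
¬¬c = ¬3/8 = 5/8
a ↔ a = 0 ↔ 0 = 1
c → a = 5/8 → 0 = 3/8
(a ↔ a) ↔ (c → a) = 1 ↔ 3/8 = 3/8
¬¬c → ((a ↔ a) ↔ (c → a)) = 5/8 → 3/8 = 3/4
¬(¬¬c → ((a ↔ a) ↔ (c → a))) = ¬3/4 = 1/4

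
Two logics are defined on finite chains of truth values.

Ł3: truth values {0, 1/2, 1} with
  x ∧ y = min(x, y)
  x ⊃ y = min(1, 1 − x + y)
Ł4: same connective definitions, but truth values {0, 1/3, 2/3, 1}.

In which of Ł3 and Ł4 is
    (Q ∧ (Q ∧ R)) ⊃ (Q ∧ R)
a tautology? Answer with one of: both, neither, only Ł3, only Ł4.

In Ł3: every assignment gives 1 — tautology.
In Ł4: every assignment gives 1 — tautology.

both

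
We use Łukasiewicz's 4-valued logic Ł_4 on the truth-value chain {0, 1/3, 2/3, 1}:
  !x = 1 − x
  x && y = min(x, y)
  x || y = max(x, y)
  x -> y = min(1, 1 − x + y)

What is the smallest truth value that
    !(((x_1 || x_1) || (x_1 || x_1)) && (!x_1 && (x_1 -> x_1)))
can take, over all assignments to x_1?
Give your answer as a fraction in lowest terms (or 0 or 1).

Take x_1 = 1/3:
x_1 || x_1 = 1/3 || 1/3 = 1/3
x_1 || x_1 = 1/3 || 1/3 = 1/3
(x_1 || x_1) || (x_1 || x_1) = 1/3 || 1/3 = 1/3
!x_1 = !1/3 = 2/3
x_1 -> x_1 = 1/3 -> 1/3 = 1
!x_1 && (x_1 -> x_1) = 2/3 && 1 = 2/3
((x_1 || x_1) || (x_1 || x_1)) && (!x_1 && (x_1 -> x_1)) = 1/3 && 2/3 = 1/3
!(((x_1 || x_1) || (x_1 || x_1)) && (!x_1 && (x_1 -> x_1))) = !1/3 = 2/3
No assignment yields a value below 2/3, so this is the minimum.

2/3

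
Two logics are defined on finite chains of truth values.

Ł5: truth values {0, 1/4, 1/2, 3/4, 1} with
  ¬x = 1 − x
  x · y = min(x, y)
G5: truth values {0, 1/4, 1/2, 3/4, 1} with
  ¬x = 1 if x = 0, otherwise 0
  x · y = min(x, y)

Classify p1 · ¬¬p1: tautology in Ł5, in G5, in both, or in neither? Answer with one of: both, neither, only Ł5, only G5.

neither

In Ł5: at p1 = 0 the value is 0 — not a tautology.
In G5: at p1 = 0 the value is 0 — not a tautology.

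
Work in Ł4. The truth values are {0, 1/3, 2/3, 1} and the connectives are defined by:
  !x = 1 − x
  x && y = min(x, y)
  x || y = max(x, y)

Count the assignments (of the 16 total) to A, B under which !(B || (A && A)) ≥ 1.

1

A = 0, B = 0 ↦ 1  ≥
A = 0, B = 1/3 ↦ 2/3  <
A = 0, B = 2/3 ↦ 1/3  <
A = 0, B = 1 ↦ 0  <
A = 1/3, B = 0 ↦ 2/3  <
A = 1/3, B = 1/3 ↦ 2/3  <
A = 1/3, B = 2/3 ↦ 1/3  <
A = 1/3, B = 1 ↦ 0  <
A = 2/3, B = 0 ↦ 1/3  <
A = 2/3, B = 1/3 ↦ 1/3  <
A = 2/3, B = 2/3 ↦ 1/3  <
A = 2/3, B = 1 ↦ 0  <
A = 1, B = 0 ↦ 0  <
A = 1, B = 1/3 ↦ 0  <
A = 1, B = 2/3 ↦ 0  <
A = 1, B = 1 ↦ 0  <
So 1 of the 16 assignments meets the threshold.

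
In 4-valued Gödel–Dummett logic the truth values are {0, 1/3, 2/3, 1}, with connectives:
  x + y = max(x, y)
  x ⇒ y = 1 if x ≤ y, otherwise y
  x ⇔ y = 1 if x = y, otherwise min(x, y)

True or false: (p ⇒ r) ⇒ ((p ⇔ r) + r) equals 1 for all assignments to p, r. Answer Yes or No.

No

Counterexample: take p = 0, r = 1/3.
p ⇒ r = 0 ⇒ 1/3 = 1
p ⇔ r = 0 ⇔ 1/3 = 0
(p ⇔ r) + r = 0 + 1/3 = 1/3
(p ⇒ r) ⇒ ((p ⇔ r) + r) = 1 ⇒ 1/3 = 1/3
This gives 1/3 ≠ 1.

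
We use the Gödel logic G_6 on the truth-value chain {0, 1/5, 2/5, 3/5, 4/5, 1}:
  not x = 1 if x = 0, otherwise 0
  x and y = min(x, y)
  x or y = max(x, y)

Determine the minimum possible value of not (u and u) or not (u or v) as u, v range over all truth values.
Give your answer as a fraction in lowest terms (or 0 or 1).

0

Take u = 1/5, v = 0:
u and u = 1/5 and 1/5 = 1/5
not (u and u) = not 1/5 = 0
u or v = 1/5 or 0 = 1/5
not (u or v) = not 1/5 = 0
not (u and u) or not (u or v) = 0 or 0 = 0
No assignment yields a value below 0, so this is the minimum.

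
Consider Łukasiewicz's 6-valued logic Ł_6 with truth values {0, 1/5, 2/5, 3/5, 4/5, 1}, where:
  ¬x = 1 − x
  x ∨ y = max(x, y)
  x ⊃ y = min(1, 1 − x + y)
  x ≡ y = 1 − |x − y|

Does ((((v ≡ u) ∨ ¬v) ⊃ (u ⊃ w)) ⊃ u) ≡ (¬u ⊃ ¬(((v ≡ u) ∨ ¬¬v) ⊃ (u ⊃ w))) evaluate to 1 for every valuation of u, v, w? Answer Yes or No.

No

Counterexample: take u = 1/5, v = 0, w = 0.
v ≡ u = 0 ≡ 1/5 = 4/5
¬v = ¬0 = 1
(v ≡ u) ∨ ¬v = 4/5 ∨ 1 = 1
u ⊃ w = 1/5 ⊃ 0 = 4/5
((v ≡ u) ∨ ¬v) ⊃ (u ⊃ w) = 1 ⊃ 4/5 = 4/5
(((v ≡ u) ∨ ¬v) ⊃ (u ⊃ w)) ⊃ u = 4/5 ⊃ 1/5 = 2/5
¬u = ¬1/5 = 4/5
v ≡ u = 0 ≡ 1/5 = 4/5
¬v = ¬0 = 1
¬¬v = ¬1 = 0
(v ≡ u) ∨ ¬¬v = 4/5 ∨ 0 = 4/5
u ⊃ w = 1/5 ⊃ 0 = 4/5
((v ≡ u) ∨ ¬¬v) ⊃ (u ⊃ w) = 4/5 ⊃ 4/5 = 1
¬(((v ≡ u) ∨ ¬¬v) ⊃ (u ⊃ w)) = ¬1 = 0
¬u ⊃ ¬(((v ≡ u) ∨ ¬¬v) ⊃ (u ⊃ w)) = 4/5 ⊃ 0 = 1/5
((((v ≡ u) ∨ ¬v) ⊃ (u ⊃ w)) ⊃ u) ≡ (¬u ⊃ ¬(((v ≡ u) ∨ ¬¬v) ⊃ (u ⊃ w))) = 2/5 ≡ 1/5 = 4/5
This gives 4/5 ≠ 1.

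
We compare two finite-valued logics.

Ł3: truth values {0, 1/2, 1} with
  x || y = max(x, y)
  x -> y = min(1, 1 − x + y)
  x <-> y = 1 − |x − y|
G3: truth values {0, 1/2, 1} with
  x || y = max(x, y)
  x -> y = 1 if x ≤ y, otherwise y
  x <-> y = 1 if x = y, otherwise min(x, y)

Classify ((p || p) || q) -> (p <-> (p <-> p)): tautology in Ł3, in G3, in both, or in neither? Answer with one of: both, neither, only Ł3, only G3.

In Ł3: at p = 0, q = 1/2 the value is 1/2 — not a tautology.
In G3: at p = 0, q = 1/2 the value is 0 — not a tautology.

neither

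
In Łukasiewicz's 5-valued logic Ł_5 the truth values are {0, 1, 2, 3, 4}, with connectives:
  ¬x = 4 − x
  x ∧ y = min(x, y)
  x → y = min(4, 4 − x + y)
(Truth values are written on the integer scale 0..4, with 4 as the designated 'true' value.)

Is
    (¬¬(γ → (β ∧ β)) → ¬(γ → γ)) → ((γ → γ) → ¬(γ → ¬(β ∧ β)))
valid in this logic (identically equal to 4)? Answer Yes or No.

No

Counterexample: take β = 0, γ = 1.
β ∧ β = 0 ∧ 0 = 0
γ → (β ∧ β) = 1 → 0 = 3
¬(γ → (β ∧ β)) = ¬3 = 1
¬¬(γ → (β ∧ β)) = ¬1 = 3
γ → γ = 1 → 1 = 4
¬(γ → γ) = ¬4 = 0
¬¬(γ → (β ∧ β)) → ¬(γ → γ) = 3 → 0 = 1
γ → γ = 1 → 1 = 4
β ∧ β = 0 ∧ 0 = 0
¬(β ∧ β) = ¬0 = 4
γ → ¬(β ∧ β) = 1 → 4 = 4
¬(γ → ¬(β ∧ β)) = ¬4 = 0
(γ → γ) → ¬(γ → ¬(β ∧ β)) = 4 → 0 = 0
(¬¬(γ → (β ∧ β)) → ¬(γ → γ)) → ((γ → γ) → ¬(γ → ¬(β ∧ β))) = 1 → 0 = 3
This gives 3 ≠ 4.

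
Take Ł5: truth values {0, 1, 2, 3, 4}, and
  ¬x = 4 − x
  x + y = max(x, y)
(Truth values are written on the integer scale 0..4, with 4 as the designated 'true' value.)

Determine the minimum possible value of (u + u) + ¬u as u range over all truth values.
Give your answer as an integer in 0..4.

2

Take u = 2:
u + u = 2 + 2 = 2
¬u = ¬2 = 2
(u + u) + ¬u = 2 + 2 = 2
No assignment yields a value below 2, so this is the minimum.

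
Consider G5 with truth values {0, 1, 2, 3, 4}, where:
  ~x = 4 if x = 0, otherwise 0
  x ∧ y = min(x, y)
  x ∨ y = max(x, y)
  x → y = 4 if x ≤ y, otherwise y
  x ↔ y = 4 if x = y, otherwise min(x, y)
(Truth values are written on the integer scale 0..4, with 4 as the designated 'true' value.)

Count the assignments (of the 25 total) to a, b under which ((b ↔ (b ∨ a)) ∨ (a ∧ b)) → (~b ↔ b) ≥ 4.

4

value 4: 4 assignments (counts)
value 0: 21 assignments
So 4 of the 25 assignments meet the threshold.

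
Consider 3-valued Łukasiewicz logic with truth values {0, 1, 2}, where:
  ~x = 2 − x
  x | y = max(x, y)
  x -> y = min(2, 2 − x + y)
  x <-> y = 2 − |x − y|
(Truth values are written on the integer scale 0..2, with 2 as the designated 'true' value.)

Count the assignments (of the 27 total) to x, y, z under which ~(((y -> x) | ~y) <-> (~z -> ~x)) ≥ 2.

6

value 2: 6 assignments (counts)
value 1: 10 assignments
value 0: 11 assignments
So 6 of the 27 assignments meet the threshold.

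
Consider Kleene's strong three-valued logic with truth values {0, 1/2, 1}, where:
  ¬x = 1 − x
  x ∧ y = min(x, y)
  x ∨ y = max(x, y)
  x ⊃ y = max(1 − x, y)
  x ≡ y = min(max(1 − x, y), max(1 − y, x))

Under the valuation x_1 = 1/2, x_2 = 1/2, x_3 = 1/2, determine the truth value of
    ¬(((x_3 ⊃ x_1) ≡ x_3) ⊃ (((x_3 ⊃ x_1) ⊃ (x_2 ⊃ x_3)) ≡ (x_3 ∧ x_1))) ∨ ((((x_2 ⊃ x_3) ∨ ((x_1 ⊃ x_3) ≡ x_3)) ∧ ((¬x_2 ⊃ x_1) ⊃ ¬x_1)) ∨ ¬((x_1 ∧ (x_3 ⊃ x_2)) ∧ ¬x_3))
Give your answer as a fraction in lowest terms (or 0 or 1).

x_3 ⊃ x_1 = 1/2 ⊃ 1/2 = 1/2
(x_3 ⊃ x_1) ≡ x_3 = 1/2 ≡ 1/2 = 1/2
x_3 ⊃ x_1 = 1/2 ⊃ 1/2 = 1/2
x_2 ⊃ x_3 = 1/2 ⊃ 1/2 = 1/2
(x_3 ⊃ x_1) ⊃ (x_2 ⊃ x_3) = 1/2 ⊃ 1/2 = 1/2
x_3 ∧ x_1 = 1/2 ∧ 1/2 = 1/2
((x_3 ⊃ x_1) ⊃ (x_2 ⊃ x_3)) ≡ (x_3 ∧ x_1) = 1/2 ≡ 1/2 = 1/2
((x_3 ⊃ x_1) ≡ x_3) ⊃ (((x_3 ⊃ x_1) ⊃ (x_2 ⊃ x_3)) ≡ (x_3 ∧ x_1)) = 1/2 ⊃ 1/2 = 1/2
¬(((x_3 ⊃ x_1) ≡ x_3) ⊃ (((x_3 ⊃ x_1) ⊃ (x_2 ⊃ x_3)) ≡ (x_3 ∧ x_1))) = ¬1/2 = 1/2
x_2 ⊃ x_3 = 1/2 ⊃ 1/2 = 1/2
x_1 ⊃ x_3 = 1/2 ⊃ 1/2 = 1/2
(x_1 ⊃ x_3) ≡ x_3 = 1/2 ≡ 1/2 = 1/2
(x_2 ⊃ x_3) ∨ ((x_1 ⊃ x_3) ≡ x_3) = 1/2 ∨ 1/2 = 1/2
¬x_2 = ¬1/2 = 1/2
¬x_2 ⊃ x_1 = 1/2 ⊃ 1/2 = 1/2
¬x_1 = ¬1/2 = 1/2
(¬x_2 ⊃ x_1) ⊃ ¬x_1 = 1/2 ⊃ 1/2 = 1/2
((x_2 ⊃ x_3) ∨ ((x_1 ⊃ x_3) ≡ x_3)) ∧ ((¬x_2 ⊃ x_1) ⊃ ¬x_1) = 1/2 ∧ 1/2 = 1/2
x_3 ⊃ x_2 = 1/2 ⊃ 1/2 = 1/2
x_1 ∧ (x_3 ⊃ x_2) = 1/2 ∧ 1/2 = 1/2
¬x_3 = ¬1/2 = 1/2
(x_1 ∧ (x_3 ⊃ x_2)) ∧ ¬x_3 = 1/2 ∧ 1/2 = 1/2
¬((x_1 ∧ (x_3 ⊃ x_2)) ∧ ¬x_3) = ¬1/2 = 1/2
(((x_2 ⊃ x_3) ∨ ((x_1 ⊃ x_3) ≡ x_3)) ∧ ((¬x_2 ⊃ x_1) ⊃ ¬x_1)) ∨ ¬((x_1 ∧ (x_3 ⊃ x_2)) ∧ ¬x_3) = 1/2 ∨ 1/2 = 1/2
¬(((x_3 ⊃ x_1) ≡ x_3) ⊃ (((x_3 ⊃ x_1) ⊃ (x_2 ⊃ x_3)) ≡ (x_3 ∧ x_1))) ∨ ((((x_2 ⊃ x_3) ∨ ((x_1 ⊃ x_3) ≡ x_3)) ∧ ((¬x_2 ⊃ x_1) ⊃ ¬x_1)) ∨ ¬((x_1 ∧ (x_3 ⊃ x_2)) ∧ ¬x_3)) = 1/2 ∨ 1/2 = 1/2

1/2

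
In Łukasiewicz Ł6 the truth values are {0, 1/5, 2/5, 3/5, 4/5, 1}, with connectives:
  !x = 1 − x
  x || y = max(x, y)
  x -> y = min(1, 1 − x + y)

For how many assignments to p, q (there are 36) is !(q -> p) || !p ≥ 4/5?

value 1: 6 assignments (counts)
value 4/5: 6 assignments (counts)
value 3/5: 6 assignments
value 2/5: 6 assignments
value 1/5: 6 assignments
value 0: 6 assignments
So 12 of the 36 assignments meet the threshold.

12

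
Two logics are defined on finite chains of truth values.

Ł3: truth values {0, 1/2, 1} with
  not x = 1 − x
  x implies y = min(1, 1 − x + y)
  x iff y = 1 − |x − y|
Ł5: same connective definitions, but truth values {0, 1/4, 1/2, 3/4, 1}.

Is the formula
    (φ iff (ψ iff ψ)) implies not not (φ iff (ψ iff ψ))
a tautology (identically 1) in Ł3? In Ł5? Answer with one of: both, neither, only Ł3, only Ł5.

both

In Ł3: every assignment gives 1 — tautology.
In Ł5: every assignment gives 1 — tautology.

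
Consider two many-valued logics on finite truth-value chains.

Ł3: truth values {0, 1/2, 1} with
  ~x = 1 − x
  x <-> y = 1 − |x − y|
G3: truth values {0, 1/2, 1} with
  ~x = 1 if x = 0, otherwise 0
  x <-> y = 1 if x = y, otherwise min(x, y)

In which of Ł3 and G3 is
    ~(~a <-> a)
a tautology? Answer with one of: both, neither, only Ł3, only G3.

only G3

In Ł3: at a = 1/2 the value is 0 — not a tautology.
In G3: every assignment gives 1 — tautology.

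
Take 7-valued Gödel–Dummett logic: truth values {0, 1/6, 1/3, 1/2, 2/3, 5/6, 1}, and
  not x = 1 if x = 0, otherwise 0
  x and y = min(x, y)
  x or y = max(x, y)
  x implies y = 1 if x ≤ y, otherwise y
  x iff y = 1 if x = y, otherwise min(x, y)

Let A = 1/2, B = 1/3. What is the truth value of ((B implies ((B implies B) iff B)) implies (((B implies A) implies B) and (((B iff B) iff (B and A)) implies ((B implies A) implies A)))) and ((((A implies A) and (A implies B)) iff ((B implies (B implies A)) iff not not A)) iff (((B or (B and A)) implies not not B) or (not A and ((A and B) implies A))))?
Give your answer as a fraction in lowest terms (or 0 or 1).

1/3

B implies B = 1/3 implies 1/3 = 1
(B implies B) iff B = 1 iff 1/3 = 1/3
B implies ((B implies B) iff B) = 1/3 implies 1/3 = 1
B implies A = 1/3 implies 1/2 = 1
(B implies A) implies B = 1 implies 1/3 = 1/3
B iff B = 1/3 iff 1/3 = 1
B and A = 1/3 and 1/2 = 1/3
(B iff B) iff (B and A) = 1 iff 1/3 = 1/3
B implies A = 1/3 implies 1/2 = 1
(B implies A) implies A = 1 implies 1/2 = 1/2
((B iff B) iff (B and A)) implies ((B implies A) implies A) = 1/3 implies 1/2 = 1
((B implies A) implies B) and (((B iff B) iff (B and A)) implies ((B implies A) implies A)) = 1/3 and 1 = 1/3
(B implies ((B implies B) iff B)) implies (((B implies A) implies B) and (((B iff B) iff (B and A)) implies ((B implies A) implies A))) = 1 implies 1/3 = 1/3
A implies A = 1/2 implies 1/2 = 1
A implies B = 1/2 implies 1/3 = 1/3
(A implies A) and (A implies B) = 1 and 1/3 = 1/3
B implies A = 1/3 implies 1/2 = 1
B implies (B implies A) = 1/3 implies 1 = 1
not A = not 1/2 = 0
not not A = not 0 = 1
(B implies (B implies A)) iff not not A = 1 iff 1 = 1
((A implies A) and (A implies B)) iff ((B implies (B implies A)) iff not not A) = 1/3 iff 1 = 1/3
B and A = 1/3 and 1/2 = 1/3
B or (B and A) = 1/3 or 1/3 = 1/3
not B = not 1/3 = 0
not not B = not 0 = 1
(B or (B and A)) implies not not B = 1/3 implies 1 = 1
not A = not 1/2 = 0
A and B = 1/2 and 1/3 = 1/3
(A and B) implies A = 1/3 implies 1/2 = 1
not A and ((A and B) implies A) = 0 and 1 = 0
((B or (B and A)) implies not not B) or (not A and ((A and B) implies A)) = 1 or 0 = 1
(((A implies A) and (A implies B)) iff ((B implies (B implies A)) iff not not A)) iff (((B or (B and A)) implies not not B) or (not A and ((A and B) implies A))) = 1/3 iff 1 = 1/3
((B implies ((B implies B) iff B)) implies (((B implies A) implies B) and (((B iff B) iff (B and A)) implies ((B implies A) implies A)))) and ((((A implies A) and (A implies B)) iff ((B implies (B implies A)) iff not not A)) iff (((B or (B and A)) implies not not B) or (not A and ((A and B) implies A)))) = 1/3 and 1/3 = 1/3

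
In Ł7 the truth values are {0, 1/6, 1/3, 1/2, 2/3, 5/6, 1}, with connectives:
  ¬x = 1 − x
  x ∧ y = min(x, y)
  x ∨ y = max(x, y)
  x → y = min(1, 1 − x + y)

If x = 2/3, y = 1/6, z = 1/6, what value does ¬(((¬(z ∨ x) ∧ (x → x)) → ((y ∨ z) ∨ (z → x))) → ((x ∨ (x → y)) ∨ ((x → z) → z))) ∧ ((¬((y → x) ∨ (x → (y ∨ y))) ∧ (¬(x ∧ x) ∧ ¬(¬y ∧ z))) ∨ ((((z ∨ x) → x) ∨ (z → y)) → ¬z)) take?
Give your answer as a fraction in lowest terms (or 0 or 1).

z ∨ x = 1/6 ∨ 2/3 = 2/3
¬(z ∨ x) = ¬2/3 = 1/3
x → x = 2/3 → 2/3 = 1
¬(z ∨ x) ∧ (x → x) = 1/3 ∧ 1 = 1/3
y ∨ z = 1/6 ∨ 1/6 = 1/6
z → x = 1/6 → 2/3 = 1
(y ∨ z) ∨ (z → x) = 1/6 ∨ 1 = 1
(¬(z ∨ x) ∧ (x → x)) → ((y ∨ z) ∨ (z → x)) = 1/3 → 1 = 1
x → y = 2/3 → 1/6 = 1/2
x ∨ (x → y) = 2/3 ∨ 1/2 = 2/3
x → z = 2/3 → 1/6 = 1/2
(x → z) → z = 1/2 → 1/6 = 2/3
(x ∨ (x → y)) ∨ ((x → z) → z) = 2/3 ∨ 2/3 = 2/3
((¬(z ∨ x) ∧ (x → x)) → ((y ∨ z) ∨ (z → x))) → ((x ∨ (x → y)) ∨ ((x → z) → z)) = 1 → 2/3 = 2/3
¬(((¬(z ∨ x) ∧ (x → x)) → ((y ∨ z) ∨ (z → x))) → ((x ∨ (x → y)) ∨ ((x → z) → z))) = ¬2/3 = 1/3
y → x = 1/6 → 2/3 = 1
y ∨ y = 1/6 ∨ 1/6 = 1/6
x → (y ∨ y) = 2/3 → 1/6 = 1/2
(y → x) ∨ (x → (y ∨ y)) = 1 ∨ 1/2 = 1
¬((y → x) ∨ (x → (y ∨ y))) = ¬1 = 0
x ∧ x = 2/3 ∧ 2/3 = 2/3
¬(x ∧ x) = ¬2/3 = 1/3
¬y = ¬1/6 = 5/6
¬y ∧ z = 5/6 ∧ 1/6 = 1/6
¬(¬y ∧ z) = ¬1/6 = 5/6
¬(x ∧ x) ∧ ¬(¬y ∧ z) = 1/3 ∧ 5/6 = 1/3
¬((y → x) ∨ (x → (y ∨ y))) ∧ (¬(x ∧ x) ∧ ¬(¬y ∧ z)) = 0 ∧ 1/3 = 0
z ∨ x = 1/6 ∨ 2/3 = 2/3
(z ∨ x) → x = 2/3 → 2/3 = 1
z → y = 1/6 → 1/6 = 1
((z ∨ x) → x) ∨ (z → y) = 1 ∨ 1 = 1
¬z = ¬1/6 = 5/6
(((z ∨ x) → x) ∨ (z → y)) → ¬z = 1 → 5/6 = 5/6
(¬((y → x) ∨ (x → (y ∨ y))) ∧ (¬(x ∧ x) ∧ ¬(¬y ∧ z))) ∨ ((((z ∨ x) → x) ∨ (z → y)) → ¬z) = 0 ∨ 5/6 = 5/6
¬(((¬(z ∨ x) ∧ (x → x)) → ((y ∨ z) ∨ (z → x))) → ((x ∨ (x → y)) ∨ ((x → z) → z))) ∧ ((¬((y → x) ∨ (x → (y ∨ y))) ∧ (¬(x ∧ x) ∧ ¬(¬y ∧ z))) ∨ ((((z ∨ x) → x) ∨ (z → y)) → ¬z)) = 1/3 ∧ 5/6 = 1/3

1/3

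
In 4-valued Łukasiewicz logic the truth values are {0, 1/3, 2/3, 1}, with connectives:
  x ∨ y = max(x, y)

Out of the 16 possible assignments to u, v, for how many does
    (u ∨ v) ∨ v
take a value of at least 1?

u = 0, v = 0 ↦ 0  <
u = 0, v = 1/3 ↦ 1/3  <
u = 0, v = 2/3 ↦ 2/3  <
u = 0, v = 1 ↦ 1  ≥
u = 1/3, v = 0 ↦ 1/3  <
u = 1/3, v = 1/3 ↦ 1/3  <
u = 1/3, v = 2/3 ↦ 2/3  <
u = 1/3, v = 1 ↦ 1  ≥
u = 2/3, v = 0 ↦ 2/3  <
u = 2/3, v = 1/3 ↦ 2/3  <
u = 2/3, v = 2/3 ↦ 2/3  <
u = 2/3, v = 1 ↦ 1  ≥
u = 1, v = 0 ↦ 1  ≥
u = 1, v = 1/3 ↦ 1  ≥
u = 1, v = 2/3 ↦ 1  ≥
u = 1, v = 1 ↦ 1  ≥
So 7 of the 16 assignments meet the threshold.

7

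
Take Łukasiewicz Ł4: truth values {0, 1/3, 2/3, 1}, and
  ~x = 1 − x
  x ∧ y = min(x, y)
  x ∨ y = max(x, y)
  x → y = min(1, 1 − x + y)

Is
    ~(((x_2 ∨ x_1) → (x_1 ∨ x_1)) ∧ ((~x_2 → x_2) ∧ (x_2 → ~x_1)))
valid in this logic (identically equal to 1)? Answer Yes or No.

No

Counterexample: take x_1 = 0, x_2 = 1/3.
x_2 ∨ x_1 = 1/3 ∨ 0 = 1/3
x_1 ∨ x_1 = 0 ∨ 0 = 0
(x_2 ∨ x_1) → (x_1 ∨ x_1) = 1/3 → 0 = 2/3
~x_2 = ~1/3 = 2/3
~x_2 → x_2 = 2/3 → 1/3 = 2/3
~x_1 = ~0 = 1
x_2 → ~x_1 = 1/3 → 1 = 1
(~x_2 → x_2) ∧ (x_2 → ~x_1) = 2/3 ∧ 1 = 2/3
((x_2 ∨ x_1) → (x_1 ∨ x_1)) ∧ ((~x_2 → x_2) ∧ (x_2 → ~x_1)) = 2/3 ∧ 2/3 = 2/3
~(((x_2 ∨ x_1) → (x_1 ∨ x_1)) ∧ ((~x_2 → x_2) ∧ (x_2 → ~x_1))) = ~2/3 = 1/3
This gives 1/3 ≠ 1.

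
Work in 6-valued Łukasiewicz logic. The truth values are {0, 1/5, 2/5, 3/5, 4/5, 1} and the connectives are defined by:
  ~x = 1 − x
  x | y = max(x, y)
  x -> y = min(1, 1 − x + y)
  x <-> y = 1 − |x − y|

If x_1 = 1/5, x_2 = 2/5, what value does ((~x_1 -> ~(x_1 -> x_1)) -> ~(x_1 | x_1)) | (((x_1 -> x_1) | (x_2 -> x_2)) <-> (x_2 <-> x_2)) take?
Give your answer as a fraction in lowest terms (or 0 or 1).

1

~x_1 = ~1/5 = 4/5
x_1 -> x_1 = 1/5 -> 1/5 = 1
~(x_1 -> x_1) = ~1 = 0
~x_1 -> ~(x_1 -> x_1) = 4/5 -> 0 = 1/5
x_1 | x_1 = 1/5 | 1/5 = 1/5
~(x_1 | x_1) = ~1/5 = 4/5
(~x_1 -> ~(x_1 -> x_1)) -> ~(x_1 | x_1) = 1/5 -> 4/5 = 1
x_1 -> x_1 = 1/5 -> 1/5 = 1
x_2 -> x_2 = 2/5 -> 2/5 = 1
(x_1 -> x_1) | (x_2 -> x_2) = 1 | 1 = 1
x_2 <-> x_2 = 2/5 <-> 2/5 = 1
((x_1 -> x_1) | (x_2 -> x_2)) <-> (x_2 <-> x_2) = 1 <-> 1 = 1
((~x_1 -> ~(x_1 -> x_1)) -> ~(x_1 | x_1)) | (((x_1 -> x_1) | (x_2 -> x_2)) <-> (x_2 <-> x_2)) = 1 | 1 = 1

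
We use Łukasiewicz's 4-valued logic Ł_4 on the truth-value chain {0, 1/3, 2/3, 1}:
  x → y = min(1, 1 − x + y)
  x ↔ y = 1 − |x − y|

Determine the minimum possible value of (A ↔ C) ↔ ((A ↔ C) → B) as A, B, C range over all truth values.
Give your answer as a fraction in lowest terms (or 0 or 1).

0

Take A = 0, B = 0, C = 0:
A ↔ C = 0 ↔ 0 = 1
A ↔ C = 0 ↔ 0 = 1
(A ↔ C) → B = 1 → 0 = 0
(A ↔ C) ↔ ((A ↔ C) → B) = 1 ↔ 0 = 0
No assignment yields a value below 0, so this is the minimum.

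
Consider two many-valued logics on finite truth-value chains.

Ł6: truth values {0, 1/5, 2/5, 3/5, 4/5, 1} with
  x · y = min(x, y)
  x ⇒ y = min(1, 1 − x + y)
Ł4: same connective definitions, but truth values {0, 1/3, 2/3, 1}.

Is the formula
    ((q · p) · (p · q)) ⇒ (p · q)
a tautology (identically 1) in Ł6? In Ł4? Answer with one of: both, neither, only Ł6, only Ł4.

both

In Ł6: every assignment gives 1 — tautology.
In Ł4: every assignment gives 1 — tautology.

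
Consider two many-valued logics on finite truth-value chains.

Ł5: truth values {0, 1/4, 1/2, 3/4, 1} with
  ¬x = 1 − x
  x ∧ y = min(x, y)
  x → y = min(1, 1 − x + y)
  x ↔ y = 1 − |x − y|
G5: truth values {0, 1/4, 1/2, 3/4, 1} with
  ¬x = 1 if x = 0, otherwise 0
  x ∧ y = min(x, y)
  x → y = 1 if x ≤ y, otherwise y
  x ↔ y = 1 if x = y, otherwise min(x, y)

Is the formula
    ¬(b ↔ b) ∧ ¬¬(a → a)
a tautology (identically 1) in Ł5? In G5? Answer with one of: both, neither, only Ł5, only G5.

neither

In Ł5: at a = 0, b = 0 the value is 0 — not a tautology.
In G5: at a = 0, b = 0 the value is 0 — not a tautology.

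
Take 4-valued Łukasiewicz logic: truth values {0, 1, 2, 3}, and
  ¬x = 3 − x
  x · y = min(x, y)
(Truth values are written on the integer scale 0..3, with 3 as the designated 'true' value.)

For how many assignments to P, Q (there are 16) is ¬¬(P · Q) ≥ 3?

1

P = 0, Q = 0 ↦ 0  <
P = 0, Q = 1 ↦ 0  <
P = 0, Q = 2 ↦ 0  <
P = 0, Q = 3 ↦ 0  <
P = 1, Q = 0 ↦ 0  <
P = 1, Q = 1 ↦ 1  <
P = 1, Q = 2 ↦ 1  <
P = 1, Q = 3 ↦ 1  <
P = 2, Q = 0 ↦ 0  <
P = 2, Q = 1 ↦ 1  <
P = 2, Q = 2 ↦ 2  <
P = 2, Q = 3 ↦ 2  <
P = 3, Q = 0 ↦ 0  <
P = 3, Q = 1 ↦ 1  <
P = 3, Q = 2 ↦ 2  <
P = 3, Q = 3 ↦ 3  ≥
So 1 of the 16 assignments meets the threshold.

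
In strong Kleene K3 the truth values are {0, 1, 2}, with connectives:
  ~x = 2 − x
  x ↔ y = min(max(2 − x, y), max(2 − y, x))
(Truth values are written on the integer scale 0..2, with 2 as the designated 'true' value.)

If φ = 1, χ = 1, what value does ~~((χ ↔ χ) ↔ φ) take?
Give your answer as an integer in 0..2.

1

χ ↔ χ = 1 ↔ 1 = 1
(χ ↔ χ) ↔ φ = 1 ↔ 1 = 1
~((χ ↔ χ) ↔ φ) = ~1 = 1
~~((χ ↔ χ) ↔ φ) = ~1 = 1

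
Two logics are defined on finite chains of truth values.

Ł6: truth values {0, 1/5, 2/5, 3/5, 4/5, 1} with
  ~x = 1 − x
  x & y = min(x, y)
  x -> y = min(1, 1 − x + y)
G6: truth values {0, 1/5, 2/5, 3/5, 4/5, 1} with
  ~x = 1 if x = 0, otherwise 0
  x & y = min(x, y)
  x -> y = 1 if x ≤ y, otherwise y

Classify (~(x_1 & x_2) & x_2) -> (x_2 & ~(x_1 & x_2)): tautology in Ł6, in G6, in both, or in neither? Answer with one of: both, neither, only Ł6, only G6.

both

In Ł6: every assignment gives 1 — tautology.
In G6: every assignment gives 1 — tautology.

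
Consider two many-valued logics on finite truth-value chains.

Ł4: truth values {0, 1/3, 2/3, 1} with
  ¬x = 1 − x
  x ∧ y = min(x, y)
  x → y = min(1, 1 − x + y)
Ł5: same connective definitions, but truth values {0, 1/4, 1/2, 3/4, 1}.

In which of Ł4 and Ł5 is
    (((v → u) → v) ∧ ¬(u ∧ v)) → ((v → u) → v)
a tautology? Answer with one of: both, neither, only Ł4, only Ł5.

both

In Ł4: every assignment gives 1 — tautology.
In Ł5: every assignment gives 1 — tautology.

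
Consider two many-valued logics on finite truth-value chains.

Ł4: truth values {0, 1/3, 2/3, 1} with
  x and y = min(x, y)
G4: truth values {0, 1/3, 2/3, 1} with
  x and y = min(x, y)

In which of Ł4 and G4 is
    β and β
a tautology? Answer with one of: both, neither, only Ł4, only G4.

In Ł4: at β = 0 the value is 0 — not a tautology.
In G4: at β = 0 the value is 0 — not a tautology.

neither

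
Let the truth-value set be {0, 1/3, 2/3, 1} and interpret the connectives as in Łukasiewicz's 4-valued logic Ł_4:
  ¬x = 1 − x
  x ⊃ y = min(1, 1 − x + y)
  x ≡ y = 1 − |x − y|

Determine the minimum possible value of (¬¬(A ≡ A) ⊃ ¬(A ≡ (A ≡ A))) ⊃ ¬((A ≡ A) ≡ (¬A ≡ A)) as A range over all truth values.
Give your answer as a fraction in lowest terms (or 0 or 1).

2/3

Take A = 1/3:
A ≡ A = 1/3 ≡ 1/3 = 1
¬(A ≡ A) = ¬1 = 0
¬¬(A ≡ A) = ¬0 = 1
A ≡ A = 1/3 ≡ 1/3 = 1
A ≡ (A ≡ A) = 1/3 ≡ 1 = 1/3
¬(A ≡ (A ≡ A)) = ¬1/3 = 2/3
¬¬(A ≡ A) ⊃ ¬(A ≡ (A ≡ A)) = 1 ⊃ 2/3 = 2/3
A ≡ A = 1/3 ≡ 1/3 = 1
¬A = ¬1/3 = 2/3
¬A ≡ A = 2/3 ≡ 1/3 = 2/3
(A ≡ A) ≡ (¬A ≡ A) = 1 ≡ 2/3 = 2/3
¬((A ≡ A) ≡ (¬A ≡ A)) = ¬2/3 = 1/3
(¬¬(A ≡ A) ⊃ ¬(A ≡ (A ≡ A))) ⊃ ¬((A ≡ A) ≡ (¬A ≡ A)) = 2/3 ⊃ 1/3 = 2/3
No assignment yields a value below 2/3, so this is the minimum.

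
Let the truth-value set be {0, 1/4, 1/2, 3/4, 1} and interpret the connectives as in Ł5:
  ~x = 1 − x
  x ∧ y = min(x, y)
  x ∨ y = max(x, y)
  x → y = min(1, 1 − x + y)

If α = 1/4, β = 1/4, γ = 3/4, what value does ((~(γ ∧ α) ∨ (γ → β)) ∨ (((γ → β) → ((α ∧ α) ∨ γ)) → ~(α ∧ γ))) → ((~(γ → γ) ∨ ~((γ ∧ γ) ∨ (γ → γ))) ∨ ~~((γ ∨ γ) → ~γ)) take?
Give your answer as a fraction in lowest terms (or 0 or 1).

γ ∧ α = 3/4 ∧ 1/4 = 1/4
~(γ ∧ α) = ~1/4 = 3/4
γ → β = 3/4 → 1/4 = 1/2
~(γ ∧ α) ∨ (γ → β) = 3/4 ∨ 1/2 = 3/4
γ → β = 3/4 → 1/4 = 1/2
α ∧ α = 1/4 ∧ 1/4 = 1/4
(α ∧ α) ∨ γ = 1/4 ∨ 3/4 = 3/4
(γ → β) → ((α ∧ α) ∨ γ) = 1/2 → 3/4 = 1
α ∧ γ = 1/4 ∧ 3/4 = 1/4
~(α ∧ γ) = ~1/4 = 3/4
((γ → β) → ((α ∧ α) ∨ γ)) → ~(α ∧ γ) = 1 → 3/4 = 3/4
(~(γ ∧ α) ∨ (γ → β)) ∨ (((γ → β) → ((α ∧ α) ∨ γ)) → ~(α ∧ γ)) = 3/4 ∨ 3/4 = 3/4
γ → γ = 3/4 → 3/4 = 1
~(γ → γ) = ~1 = 0
γ ∧ γ = 3/4 ∧ 3/4 = 3/4
γ → γ = 3/4 → 3/4 = 1
(γ ∧ γ) ∨ (γ → γ) = 3/4 ∨ 1 = 1
~((γ ∧ γ) ∨ (γ → γ)) = ~1 = 0
~(γ → γ) ∨ ~((γ ∧ γ) ∨ (γ → γ)) = 0 ∨ 0 = 0
γ ∨ γ = 3/4 ∨ 3/4 = 3/4
~γ = ~3/4 = 1/4
(γ ∨ γ) → ~γ = 3/4 → 1/4 = 1/2
~((γ ∨ γ) → ~γ) = ~1/2 = 1/2
~~((γ ∨ γ) → ~γ) = ~1/2 = 1/2
(~(γ → γ) ∨ ~((γ ∧ γ) ∨ (γ → γ))) ∨ ~~((γ ∨ γ) → ~γ) = 0 ∨ 1/2 = 1/2
((~(γ ∧ α) ∨ (γ → β)) ∨ (((γ → β) → ((α ∧ α) ∨ γ)) → ~(α ∧ γ))) → ((~(γ → γ) ∨ ~((γ ∧ γ) ∨ (γ → γ))) ∨ ~~((γ ∨ γ) → ~γ)) = 3/4 → 1/2 = 3/4

3/4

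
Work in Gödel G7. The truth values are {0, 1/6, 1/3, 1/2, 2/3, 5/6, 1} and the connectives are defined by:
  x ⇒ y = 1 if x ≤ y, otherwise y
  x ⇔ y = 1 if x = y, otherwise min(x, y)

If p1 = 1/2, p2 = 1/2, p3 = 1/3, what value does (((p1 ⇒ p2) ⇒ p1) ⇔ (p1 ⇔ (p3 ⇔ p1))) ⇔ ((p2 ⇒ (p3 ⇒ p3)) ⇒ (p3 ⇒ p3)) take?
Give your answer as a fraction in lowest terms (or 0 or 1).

p1 ⇒ p2 = 1/2 ⇒ 1/2 = 1
(p1 ⇒ p2) ⇒ p1 = 1 ⇒ 1/2 = 1/2
p3 ⇔ p1 = 1/3 ⇔ 1/2 = 1/3
p1 ⇔ (p3 ⇔ p1) = 1/2 ⇔ 1/3 = 1/3
((p1 ⇒ p2) ⇒ p1) ⇔ (p1 ⇔ (p3 ⇔ p1)) = 1/2 ⇔ 1/3 = 1/3
p3 ⇒ p3 = 1/3 ⇒ 1/3 = 1
p2 ⇒ (p3 ⇒ p3) = 1/2 ⇒ 1 = 1
p3 ⇒ p3 = 1/3 ⇒ 1/3 = 1
(p2 ⇒ (p3 ⇒ p3)) ⇒ (p3 ⇒ p3) = 1 ⇒ 1 = 1
(((p1 ⇒ p2) ⇒ p1) ⇔ (p1 ⇔ (p3 ⇔ p1))) ⇔ ((p2 ⇒ (p3 ⇒ p3)) ⇒ (p3 ⇒ p3)) = 1/3 ⇔ 1 = 1/3

1/3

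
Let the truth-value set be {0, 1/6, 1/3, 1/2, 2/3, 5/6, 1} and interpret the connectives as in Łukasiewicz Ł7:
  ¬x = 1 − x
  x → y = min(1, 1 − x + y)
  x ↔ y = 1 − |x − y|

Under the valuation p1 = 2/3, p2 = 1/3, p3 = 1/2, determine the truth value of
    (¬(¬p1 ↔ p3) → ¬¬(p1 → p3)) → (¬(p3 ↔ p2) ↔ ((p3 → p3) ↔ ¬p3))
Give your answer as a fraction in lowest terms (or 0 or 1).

2/3

¬p1 = ¬2/3 = 1/3
¬p1 ↔ p3 = 1/3 ↔ 1/2 = 5/6
¬(¬p1 ↔ p3) = ¬5/6 = 1/6
p1 → p3 = 2/3 → 1/2 = 5/6
¬(p1 → p3) = ¬5/6 = 1/6
¬¬(p1 → p3) = ¬1/6 = 5/6
¬(¬p1 ↔ p3) → ¬¬(p1 → p3) = 1/6 → 5/6 = 1
p3 ↔ p2 = 1/2 ↔ 1/3 = 5/6
¬(p3 ↔ p2) = ¬5/6 = 1/6
p3 → p3 = 1/2 → 1/2 = 1
¬p3 = ¬1/2 = 1/2
(p3 → p3) ↔ ¬p3 = 1 ↔ 1/2 = 1/2
¬(p3 ↔ p2) ↔ ((p3 → p3) ↔ ¬p3) = 1/6 ↔ 1/2 = 2/3
(¬(¬p1 ↔ p3) → ¬¬(p1 → p3)) → (¬(p3 ↔ p2) ↔ ((p3 → p3) ↔ ¬p3)) = 1 → 2/3 = 2/3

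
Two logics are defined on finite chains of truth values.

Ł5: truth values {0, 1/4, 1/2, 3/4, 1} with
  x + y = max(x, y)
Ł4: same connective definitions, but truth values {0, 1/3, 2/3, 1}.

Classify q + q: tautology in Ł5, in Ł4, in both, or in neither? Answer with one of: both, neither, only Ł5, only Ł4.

In Ł5: at q = 0 the value is 0 — not a tautology.
In Ł4: at q = 0 the value is 0 — not a tautology.

neither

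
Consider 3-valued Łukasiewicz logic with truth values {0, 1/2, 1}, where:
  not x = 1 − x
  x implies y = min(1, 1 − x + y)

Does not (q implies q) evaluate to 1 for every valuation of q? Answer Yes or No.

No

Counterexample: take q = 0.
q implies q = 0 implies 0 = 1
not (q implies q) = not 1 = 0
This gives 0 ≠ 1.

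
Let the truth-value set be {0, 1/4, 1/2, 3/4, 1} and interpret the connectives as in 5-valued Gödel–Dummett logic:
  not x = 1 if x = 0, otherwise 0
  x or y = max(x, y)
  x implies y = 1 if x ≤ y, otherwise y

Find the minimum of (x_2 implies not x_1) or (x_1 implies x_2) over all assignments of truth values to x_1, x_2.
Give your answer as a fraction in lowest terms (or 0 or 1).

Take x_1 = 1/2, x_2 = 1/4:
not x_1 = not 1/2 = 0
x_2 implies not x_1 = 1/4 implies 0 = 0
x_1 implies x_2 = 1/2 implies 1/4 = 1/4
(x_2 implies not x_1) or (x_1 implies x_2) = 0 or 1/4 = 1/4
No assignment yields a value below 1/4, so this is the minimum.

1/4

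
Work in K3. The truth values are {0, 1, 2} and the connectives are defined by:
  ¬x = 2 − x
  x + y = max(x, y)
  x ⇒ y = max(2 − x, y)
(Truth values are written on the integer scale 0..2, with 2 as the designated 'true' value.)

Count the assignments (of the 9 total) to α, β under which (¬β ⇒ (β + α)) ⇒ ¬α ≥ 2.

α = 0, β = 0 ↦ 2  ≥
α = 0, β = 1 ↦ 2  ≥
α = 0, β = 2 ↦ 2  ≥
α = 1, β = 0 ↦ 1  <
α = 1, β = 1 ↦ 1  <
α = 1, β = 2 ↦ 1  <
α = 2, β = 0 ↦ 0  <
α = 2, β = 1 ↦ 0  <
α = 2, β = 2 ↦ 0  <
So 3 of the 9 assignments meet the threshold.

3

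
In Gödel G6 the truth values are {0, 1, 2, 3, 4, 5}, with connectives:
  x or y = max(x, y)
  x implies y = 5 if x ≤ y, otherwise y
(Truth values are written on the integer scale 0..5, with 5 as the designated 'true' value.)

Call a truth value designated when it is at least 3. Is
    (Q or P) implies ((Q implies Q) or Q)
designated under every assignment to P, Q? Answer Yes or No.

Yes

At P = 4, Q = 4, for instance:
Q or P = 4 or 4 = 4
Q implies Q = 4 implies 4 = 5
(Q implies Q) or Q = 5 or 4 = 5
(Q or P) implies ((Q implies Q) or Q) = 4 implies 5 = 5
and checking the remaining 35 assignments likewise gives ≥ 3 in every case.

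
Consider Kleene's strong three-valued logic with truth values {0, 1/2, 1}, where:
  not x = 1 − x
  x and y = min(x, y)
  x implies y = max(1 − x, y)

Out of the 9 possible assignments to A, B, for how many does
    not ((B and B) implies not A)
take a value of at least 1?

1

A = 0, B = 0 ↦ 0  <
A = 0, B = 1/2 ↦ 0  <
A = 0, B = 1 ↦ 0  <
A = 1/2, B = 0 ↦ 0  <
A = 1/2, B = 1/2 ↦ 1/2  <
A = 1/2, B = 1 ↦ 1/2  <
A = 1, B = 0 ↦ 0  <
A = 1, B = 1/2 ↦ 1/2  <
A = 1, B = 1 ↦ 1  ≥
So 1 of the 9 assignments meets the threshold.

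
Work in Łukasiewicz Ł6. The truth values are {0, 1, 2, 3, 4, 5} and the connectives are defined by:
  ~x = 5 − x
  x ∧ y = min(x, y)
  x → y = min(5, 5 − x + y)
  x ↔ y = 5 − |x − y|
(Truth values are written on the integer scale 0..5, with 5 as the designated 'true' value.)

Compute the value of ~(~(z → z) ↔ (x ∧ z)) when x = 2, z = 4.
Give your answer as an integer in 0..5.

z → z = 4 → 4 = 5
~(z → z) = ~5 = 0
x ∧ z = 2 ∧ 4 = 2
~(z → z) ↔ (x ∧ z) = 0 ↔ 2 = 3
~(~(z → z) ↔ (x ∧ z)) = ~3 = 2

2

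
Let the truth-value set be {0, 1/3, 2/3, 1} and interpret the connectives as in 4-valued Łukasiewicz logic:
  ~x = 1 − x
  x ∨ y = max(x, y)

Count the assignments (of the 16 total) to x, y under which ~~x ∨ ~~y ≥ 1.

x = 0, y = 0 ↦ 0  <
x = 0, y = 1/3 ↦ 1/3  <
x = 0, y = 2/3 ↦ 2/3  <
x = 0, y = 1 ↦ 1  ≥
x = 1/3, y = 0 ↦ 1/3  <
x = 1/3, y = 1/3 ↦ 1/3  <
x = 1/3, y = 2/3 ↦ 2/3  <
x = 1/3, y = 1 ↦ 1  ≥
x = 2/3, y = 0 ↦ 2/3  <
x = 2/3, y = 1/3 ↦ 2/3  <
x = 2/3, y = 2/3 ↦ 2/3  <
x = 2/3, y = 1 ↦ 1  ≥
x = 1, y = 0 ↦ 1  ≥
x = 1, y = 1/3 ↦ 1  ≥
x = 1, y = 2/3 ↦ 1  ≥
x = 1, y = 1 ↦ 1  ≥
So 7 of the 16 assignments meet the threshold.

7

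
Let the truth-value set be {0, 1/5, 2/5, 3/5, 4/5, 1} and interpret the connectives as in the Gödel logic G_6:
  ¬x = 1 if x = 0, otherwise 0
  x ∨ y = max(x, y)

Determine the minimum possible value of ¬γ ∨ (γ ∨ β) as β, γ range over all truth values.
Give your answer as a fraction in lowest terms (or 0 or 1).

1/5

Take β = 0, γ = 1/5:
¬γ = ¬1/5 = 0
γ ∨ β = 1/5 ∨ 0 = 1/5
¬γ ∨ (γ ∨ β) = 0 ∨ 1/5 = 1/5
No assignment yields a value below 1/5, so this is the minimum.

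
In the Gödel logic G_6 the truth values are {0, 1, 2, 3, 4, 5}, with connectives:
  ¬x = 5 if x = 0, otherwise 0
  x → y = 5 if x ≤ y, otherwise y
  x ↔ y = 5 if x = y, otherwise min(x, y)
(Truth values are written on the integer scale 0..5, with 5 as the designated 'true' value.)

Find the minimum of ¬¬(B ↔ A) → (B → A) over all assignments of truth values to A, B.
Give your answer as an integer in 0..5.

Take A = 1, B = 2:
B ↔ A = 2 ↔ 1 = 1
¬(B ↔ A) = ¬1 = 0
¬¬(B ↔ A) = ¬0 = 5
B → A = 2 → 1 = 1
¬¬(B ↔ A) → (B → A) = 5 → 1 = 1
No assignment yields a value below 1, so this is the minimum.

1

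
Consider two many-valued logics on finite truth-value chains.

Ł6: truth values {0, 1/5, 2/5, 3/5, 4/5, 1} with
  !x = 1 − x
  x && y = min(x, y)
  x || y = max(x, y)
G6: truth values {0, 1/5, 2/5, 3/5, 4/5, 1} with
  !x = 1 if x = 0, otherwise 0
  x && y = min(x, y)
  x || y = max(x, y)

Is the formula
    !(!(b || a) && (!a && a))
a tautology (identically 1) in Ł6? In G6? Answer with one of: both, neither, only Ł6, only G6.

only G6

In Ł6: at a = 1/5, b = 0 the value is 4/5 — not a tautology.
In G6: every assignment gives 1 — tautology.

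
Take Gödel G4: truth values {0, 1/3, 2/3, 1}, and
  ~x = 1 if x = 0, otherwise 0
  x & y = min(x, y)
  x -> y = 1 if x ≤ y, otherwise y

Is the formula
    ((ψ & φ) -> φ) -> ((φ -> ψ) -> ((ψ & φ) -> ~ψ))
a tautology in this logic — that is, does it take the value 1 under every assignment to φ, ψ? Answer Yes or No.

No

Counterexample: take φ = 1/3, ψ = 1/3.
ψ & φ = 1/3 & 1/3 = 1/3
(ψ & φ) -> φ = 1/3 -> 1/3 = 1
φ -> ψ = 1/3 -> 1/3 = 1
ψ & φ = 1/3 & 1/3 = 1/3
~ψ = ~1/3 = 0
(ψ & φ) -> ~ψ = 1/3 -> 0 = 0
(φ -> ψ) -> ((ψ & φ) -> ~ψ) = 1 -> 0 = 0
((ψ & φ) -> φ) -> ((φ -> ψ) -> ((ψ & φ) -> ~ψ)) = 1 -> 0 = 0
This gives 0 ≠ 1.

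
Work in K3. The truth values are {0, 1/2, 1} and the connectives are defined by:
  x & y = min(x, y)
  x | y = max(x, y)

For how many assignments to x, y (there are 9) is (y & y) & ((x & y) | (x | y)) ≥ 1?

3

x = 0, y = 0 ↦ 0  <
x = 0, y = 1/2 ↦ 1/2  <
x = 0, y = 1 ↦ 1  ≥
x = 1/2, y = 0 ↦ 0  <
x = 1/2, y = 1/2 ↦ 1/2  <
x = 1/2, y = 1 ↦ 1  ≥
x = 1, y = 0 ↦ 0  <
x = 1, y = 1/2 ↦ 1/2  <
x = 1, y = 1 ↦ 1  ≥
So 3 of the 9 assignments meet the threshold.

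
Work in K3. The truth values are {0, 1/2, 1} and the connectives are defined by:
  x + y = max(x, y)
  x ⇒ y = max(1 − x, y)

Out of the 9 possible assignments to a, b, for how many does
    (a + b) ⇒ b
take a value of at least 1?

4

a = 0, b = 0 ↦ 1  ≥
a = 0, b = 1/2 ↦ 1/2  <
a = 0, b = 1 ↦ 1  ≥
a = 1/2, b = 0 ↦ 1/2  <
a = 1/2, b = 1/2 ↦ 1/2  <
a = 1/2, b = 1 ↦ 1  ≥
a = 1, b = 0 ↦ 0  <
a = 1, b = 1/2 ↦ 1/2  <
a = 1, b = 1 ↦ 1  ≥
So 4 of the 9 assignments meet the threshold.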